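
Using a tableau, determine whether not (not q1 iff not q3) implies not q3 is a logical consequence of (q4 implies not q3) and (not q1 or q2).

No

Initial set: {T ((q4 implies not q3) and (not q1 or q2)); F (not (not q1 iff not q3) implies not q3)}.
T ((q4 implies not q3) and (not q1 or q2)): α-rule — add T (q4 implies not q3), T (not q1 or q2).
F (not (not q1 iff not q3) implies not q3): α-rule — add T not (not q1 iff not q3), F not q3.
T (q4 implies not q3): β-rule — branch into F q4  //  T not q3.
  branch 1 (add F q4):
    T (not q1 or q2): β-rule — branch into T not q1  //  T q2.
      branch 1.1 (add T not q1):
        T not (not q1 iff not q3): β-rule — branch into T not q1, F not q3  //  F not q1, T not q3.
          branch 1.1.1 (add T not q1, F not q3):
            ○ open, literals {q1=0, q3=1, q4=0}.
          branch 1.1.2 (add F not q1, T not q3):
            × closes — contains both q1 and not q1.
      branch 1.2 (add T q2):
        T not (not q1 iff not q3): β-rule — branch into T not q1, F not q3  //  F not q1, T not q3.
          branch 1.2.1 (add T not q1, F not q3):
            ○ open, literals {q1=0, q2=1, q3=1, q4=0}.
          branch 1.2.2 (add F not q1, T not q3):
            × closes — contains both q3 and not q3.
  branch 2 (add T not q3):
    × closes — contains both q3 and not q3.
3 branches closed, 2 open.
An open branch gives a countermodel: q1=0, q3=1, q4=0 (unmentioned atoms arbitrary); the premises hold there but the conclusion fails.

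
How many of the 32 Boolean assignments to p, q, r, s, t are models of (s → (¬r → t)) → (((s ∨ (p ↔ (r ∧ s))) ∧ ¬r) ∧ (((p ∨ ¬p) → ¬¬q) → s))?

Initial set: {((s → (¬r → t)) → (((s ∨ (p ↔ (r ∧ s))) ∧ ¬r) ∧ (((p ∨ ¬p) → ¬¬q) → s)))}.
((s → (¬r → t)) → (((s ∨ (p ↔ (r ∧ s))) ∧ ¬r) ∧ (((p ∨ ¬p) → ¬¬q) → s))): β-rule — branch into ¬(s → (¬r → t))  //  (((s ∨ (p ↔ (r ∧ s))) ∧ ¬r) ∧ (((p ∨ ¬p) → ¬¬q) → s)).
  branch 1 (add ¬(s → (¬r → t))):
    ¬(s → (¬r → t)): α-rule — add s, ¬(¬r → t).
    ¬(¬r → t): α-rule — add ¬r, ¬t.
    ○ open, literals {r=0, s=1, t=0}.
  branch 2 (add (((s ∨ (p ↔ (r ∧ s))) ∧ ¬r) ∧ (((p ∨ ¬p) → ¬¬q) → s))):
    (((s ∨ (p ↔ (r ∧ s))) ∧ ¬r) ∧ (((p ∨ ¬p) → ¬¬q) → s)): α-rule — add ((s ∨ (p ↔ (r ∧ s))) ∧ ¬r), (((p ∨ ¬p) → ¬¬q) → s).
    ((s ∨ (p ↔ (r ∧ s))) ∧ ¬r): α-rule — add (s ∨ (p ↔ (r ∧ s))), ¬r.
    (((p ∨ ¬p) → ¬¬q) → s): β-rule — branch into ¬((p ∨ ¬p) → ¬¬q)  //  s.
      branch 2.1 (add ¬((p ∨ ¬p) → ¬¬q)):
        ¬((p ∨ ¬p) → ¬¬q): α-rule — add (p ∨ ¬p), ¬¬¬q.
        ¬¬¬q: drop double negation, giving ¬q.
        (s ∨ (p ↔ (r ∧ s))): β-rule — branch into s  //  (p ↔ (r ∧ s)).
          branch 2.1.1 (add s):
            (p ∨ ¬p): β-rule — branch into p  //  ¬p.
              branch 2.1.1.1 (add p):
                ○ open, literals {p=1, q=0, r=0, s=1}.
              branch 2.1.1.2 (add ¬p):
                ○ open, literals {p=0, q=0, r=0, s=1}.
          branch 2.1.2 (add (p ↔ (r ∧ s))):
            (p ∨ ¬p): β-rule — branch into p  //  ¬p.
              branch 2.1.2.1 (add p):
                (p ↔ (r ∧ s)): β-rule — branch into p, (r ∧ s)  //  ¬p, ¬(r ∧ s).
                  branch 2.1.2.1.1 (add p, (r ∧ s)):
                    (r ∧ s): α-rule — add r, s.
                    × closes — contains both r and ¬r.
                  branch 2.1.2.1.2 (add ¬p, ¬(r ∧ s)):
                    × closes — contains both p and ¬p.
              branch 2.1.2.2 (add ¬p):
                (p ↔ (r ∧ s)): β-rule — branch into p, (r ∧ s)  //  ¬p, ¬(r ∧ s).
                  branch 2.1.2.2.1 (add p, (r ∧ s)):
                    × closes — contains both p and ¬p.
                  branch 2.1.2.2.2 (add ¬p, ¬(r ∧ s)):
                    ¬(r ∧ s): β-rule — branch into ¬r  //  ¬s.
                      branch 2.1.2.2.2.1 (add ¬r):
                        ○ open, literals {p=0, q=0, r=0}.
                      branch 2.1.2.2.2.2 (add ¬s):
                        ○ open, literals {p=0, q=0, r=0, s=0}.
      branch 2.2 (add s):
        (s ∨ (p ↔ (r ∧ s))): β-rule — branch into s  //  (p ↔ (r ∧ s)).
          branch 2.2.1 (add s):
            ○ open, literals {r=0, s=1}.
          branch 2.2.2 (add (p ↔ (r ∧ s))):
            (p ↔ (r ∧ s)): β-rule — branch into p, (r ∧ s)  //  ¬p, ¬(r ∧ s).
              branch 2.2.2.1 (add p, (r ∧ s)):
                (r ∧ s): α-rule — add r, s.
                × closes — contains both r and ¬r.
              branch 2.2.2.2 (add ¬p, ¬(r ∧ s)):
                ¬(r ∧ s): β-rule — branch into ¬r  //  ¬s.
                  branch 2.2.2.2.1 (add ¬r):
                    ○ open, literals {p=0, r=0, s=1}.
                  branch 2.2.2.2.2 (add ¬s):
                    × closes — contains both s and ¬s.
5 branches closed, 7 open.
Each open branch fixes some atoms; the unmentioned ones are free. Counting distinct full assignments: branch {r=0, s=1, t=0} (p, q) contributes 4 new; branch {p=1, q=0, r=0, s=1} (t) contributes 1 new; branch {p=0, q=0, r=0, s=1} (t) contributes 1 new; branch {p=0, q=0, r=0} (s, t) contributes 2 new; branch {p=0, q=0, r=0, s=0} (t) contributes 0 new; branch {r=0, s=1} (p, q, t) contributes 2 new; branch {p=0, r=0, s=1} (q, t) contributes 0 new. Total: 10.

10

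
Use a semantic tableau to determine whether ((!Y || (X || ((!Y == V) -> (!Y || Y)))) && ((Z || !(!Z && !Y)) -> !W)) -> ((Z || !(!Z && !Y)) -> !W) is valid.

Assume the negation and expand:
Initial set: {!(((!Y || (X || ((!Y == V) -> (!Y || Y)))) && ((Z || !(!Z && !Y)) -> !W)) -> ((Z || !(!Z && !Y)) -> !W))}.
!(((!Y || (X || ((!Y == V) -> (!Y || Y)))) && ((Z || !(!Z && !Y)) -> !W)) -> ((Z || !(!Z && !Y)) -> !W)): α-rule — add ((!Y || (X || ((!Y == V) -> (!Y || Y)))) && ((Z || !(!Z && !Y)) -> !W)), !((Z || !(!Z && !Y)) -> !W).
((!Y || (X || ((!Y == V) -> (!Y || Y)))) && ((Z || !(!Z && !Y)) -> !W)): α-rule — add (!Y || (X || ((!Y == V) -> (!Y || Y)))), ((Z || !(!Z && !Y)) -> !W).
!((Z || !(!Z && !Y)) -> !W): α-rule — add (Z || !(!Z && !Y)), !!W.
(!Y || (X || ((!Y == V) -> (!Y || Y)))): β-rule — branch into !Y  //  (X || ((!Y == V) -> (!Y || Y))).
  branch 1 (add !Y):
    ((Z || !(!Z && !Y)) -> !W): β-rule — branch into !(Z || !(!Z && !Y))  //  !W.
      branch 1.1 (add !(Z || !(!Z && !Y))):
        !(Z || !(!Z && !Y)): α-rule — add !Z, !!(!Z && !Y).
        !!(!Z && !Y): α-rule — add !Z, !Y.
        (Z || !(!Z && !Y)): β-rule — branch into Z  //  !(!Z && !Y).
          branch 1.1.1 (add Z):
            × closes — contains both Z and !Z.
          branch 1.1.2 (add !(!Z && !Y)):
            !(!Z && !Y): β-rule — branch into !!Z  //  !!Y.
              branch 1.1.2.1 (add !!Z):
                × closes — contains both Z and !Z.
              branch 1.1.2.2 (add !!Y):
                × closes — contains both Y and !Y.
      branch 1.2 (add !W):
        × closes — contains both W and !W.
  branch 2 (add (X || ((!Y == V) -> (!Y || Y)))):
    ((Z || !(!Z && !Y)) -> !W): β-rule — branch into !(Z || !(!Z && !Y))  //  !W.
      branch 2.1 (add !(Z || !(!Z && !Y))):
        !(Z || !(!Z && !Y)): α-rule — add !Z, !!(!Z && !Y).
        !!(!Z && !Y): α-rule — add !Z, !Y.
        (Z || !(!Z && !Y)): β-rule — branch into Z  //  !(!Z && !Y).
          branch 2.1.1 (add Z):
            × closes — contains both Z and !Z.
          branch 2.1.2 (add !(!Z && !Y)):
            (X || ((!Y == V) -> (!Y || Y))): β-rule — branch into X  //  ((!Y == V) -> (!Y || Y)).
              branch 2.1.2.1 (add X):
                !(!Z && !Y): β-rule — branch into !!Z  //  !!Y.
                  branch 2.1.2.1.1 (add !!Z):
                    × closes — contains both Z and !Z.
                  branch 2.1.2.1.2 (add !!Y):
                    × closes — contains both Y and !Y.
              branch 2.1.2.2 (add ((!Y == V) -> (!Y || Y))):
                !(!Z && !Y): β-rule — branch into !!Z  //  !!Y.
                  branch 2.1.2.2.1 (add !!Z):
                    × closes — contains both Z and !Z.
                  branch 2.1.2.2.2 (add !!Y):
                    × closes — contains both Y and !Y.
      branch 2.2 (add !W):
        × closes — contains both W and !W.
All 10 branches close.
Every branch closed, so the negation is unsatisfiable and the formula is valid.

Valid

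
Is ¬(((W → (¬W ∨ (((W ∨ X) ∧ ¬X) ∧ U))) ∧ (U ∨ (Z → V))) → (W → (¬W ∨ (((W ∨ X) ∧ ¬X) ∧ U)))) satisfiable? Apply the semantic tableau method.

Initial set: {T ¬(((W → (¬W ∨ (((W ∨ X) ∧ ¬X) ∧ U))) ∧ (U ∨ (Z → V))) → (W → (¬W ∨ (((W ∨ X) ∧ ¬X) ∧ U))))}.
T ¬(((W → (¬W ∨ (((W ∨ X) ∧ ¬X) ∧ U))) ∧ (U ∨ (Z → V))) → (W → (¬W ∨ (((W ∨ X) ∧ ¬X) ∧ U)))): α-rule — add T ((W → (¬W ∨ (((W ∨ X) ∧ ¬X) ∧ U))) ∧ (U ∨ (Z → V))), F (W → (¬W ∨ (((W ∨ X) ∧ ¬X) ∧ U))).
T ((W → (¬W ∨ (((W ∨ X) ∧ ¬X) ∧ U))) ∧ (U ∨ (Z → V))): α-rule — add T (W → (¬W ∨ (((W ∨ X) ∧ ¬X) ∧ U))), T (U ∨ (Z → V)).
F (W → (¬W ∨ (((W ∨ X) ∧ ¬X) ∧ U))): α-rule — add T W, F (¬W ∨ (((W ∨ X) ∧ ¬X) ∧ U)).
F (¬W ∨ (((W ∨ X) ∧ ¬X) ∧ U)): α-rule — add F ¬W, F (((W ∨ X) ∧ ¬X) ∧ U).
T (W → (¬W ∨ (((W ∨ X) ∧ ¬X) ∧ U))): β-rule — branch into F W  //  T (¬W ∨ (((W ∨ X) ∧ ¬X) ∧ U)).
  branch 1 (add F W):
    × closes — contains both W and ¬W.
  branch 2 (add T (¬W ∨ (((W ∨ X) ∧ ¬X) ∧ U))):
    T (U ∨ (Z → V)): β-rule — branch into T U  //  T (Z → V).
      branch 2.1 (add T U):
        F (((W ∨ X) ∧ ¬X) ∧ U): β-rule — branch into F ((W ∨ X) ∧ ¬X)  //  F U.
          branch 2.1.1 (add F ((W ∨ X) ∧ ¬X)):
            T (¬W ∨ (((W ∨ X) ∧ ¬X) ∧ U)): β-rule — branch into T ¬W  //  T (((W ∨ X) ∧ ¬X) ∧ U).
              branch 2.1.1.1 (add T ¬W):
                × closes — contains both W and ¬W.
              branch 2.1.1.2 (add T (((W ∨ X) ∧ ¬X) ∧ U)):
                T (((W ∨ X) ∧ ¬X) ∧ U): α-rule — add T ((W ∨ X) ∧ ¬X), T U.
                T ((W ∨ X) ∧ ¬X): α-rule — add T (W ∨ X), T ¬X.
                F ((W ∨ X) ∧ ¬X): β-rule — branch into F (W ∨ X)  //  F ¬X.
                  branch 2.1.1.2.1 (add F (W ∨ X)):
                    F (W ∨ X): α-rule — add F W, F X.
                    × closes — contains both W and ¬W.
                  branch 2.1.1.2.2 (add F ¬X):
                    × closes — contains both X and ¬X.
          branch 2.1.2 (add F U):
            × closes — contains both U and ¬U.
      branch 2.2 (add T (Z → V)):
        F (((W ∨ X) ∧ ¬X) ∧ U): β-rule — branch into F ((W ∨ X) ∧ ¬X)  //  F U.
          branch 2.2.1 (add F ((W ∨ X) ∧ ¬X)):
            T (¬W ∨ (((W ∨ X) ∧ ¬X) ∧ U)): β-rule — branch into T ¬W  //  T (((W ∨ X) ∧ ¬X) ∧ U).
              branch 2.2.1.1 (add T ¬W):
                × closes — contains both W and ¬W.
              branch 2.2.1.2 (add T (((W ∨ X) ∧ ¬X) ∧ U)):
                T (((W ∨ X) ∧ ¬X) ∧ U): α-rule — add T ((W ∨ X) ∧ ¬X), T U.
                T ((W ∨ X) ∧ ¬X): α-rule — add T (W ∨ X), T ¬X.
                T (Z → V): β-rule — branch into F Z  //  T V.
                  branch 2.2.1.2.1 (add F Z):
                    F ((W ∨ X) ∧ ¬X): β-rule — branch into F (W ∨ X)  //  F ¬X.
                      branch 2.2.1.2.1.1 (add F (W ∨ X)):
                        F (W ∨ X): α-rule — add F W, F X.
                        × closes — contains both W and ¬W.
                      branch 2.2.1.2.1.2 (add F ¬X):
                        × closes — contains both X and ¬X.
                  branch 2.2.1.2.2 (add T V):
                    F ((W ∨ X) ∧ ¬X): β-rule — branch into F (W ∨ X)  //  F ¬X.
                      branch 2.2.1.2.2.1 (add F (W ∨ X)):
                        F (W ∨ X): α-rule — add F W, F X.
                        × closes — contains both W and ¬W.
                      branch 2.2.1.2.2.2 (add F ¬X):
                        × closes — contains both X and ¬X.
          branch 2.2.2 (add F U):
            T (¬W ∨ (((W ∨ X) ∧ ¬X) ∧ U)): β-rule — branch into T ¬W  //  T (((W ∨ X) ∧ ¬X) ∧ U).
              branch 2.2.2.1 (add T ¬W):
                × closes — contains both W and ¬W.
              branch 2.2.2.2 (add T (((W ∨ X) ∧ ¬X) ∧ U)):
                T (((W ∨ X) ∧ ¬X) ∧ U): α-rule — add T ((W ∨ X) ∧ ¬X), T U.
                × closes — contains both U and ¬U.
All 12 branches close.
Every branch closed; the formula is unsatisfiable.

Unsatisfiable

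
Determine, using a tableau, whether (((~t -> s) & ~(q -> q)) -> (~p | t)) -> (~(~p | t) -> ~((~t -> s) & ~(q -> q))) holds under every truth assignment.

Valid

Assume the negation and expand:
Initial set: {~((((~t -> s) & ~(q -> q)) -> (~p | t)) -> (~(~p | t) -> ~((~t -> s) & ~(q -> q))))}.
~((((~t -> s) & ~(q -> q)) -> (~p | t)) -> (~(~p | t) -> ~((~t -> s) & ~(q -> q)))): α-rule — add (((~t -> s) & ~(q -> q)) -> (~p | t)), ~(~(~p | t) -> ~((~t -> s) & ~(q -> q))).
~(~(~p | t) -> ~((~t -> s) & ~(q -> q))): α-rule — add ~(~p | t), ~~((~t -> s) & ~(q -> q)).
~(~p | t): α-rule — add ~~p, ~t.
~~((~t -> s) & ~(q -> q)): α-rule — add (~t -> s), ~(q -> q).
~(q -> q): α-rule — add q, ~q.
× closes — contains both q and ~q.
All 1 branch closes.
Every branch closed, so the negation is unsatisfiable and the formula is valid.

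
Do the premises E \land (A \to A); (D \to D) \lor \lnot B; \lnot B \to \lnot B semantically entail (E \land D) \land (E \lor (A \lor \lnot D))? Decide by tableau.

Initial set: {(E \land (A \to A)); ((D \to D) \lor \lnot B); (\lnot B \to \lnot B); \lnot ((E \land D) \land (E \lor (A \lor \lnot D)))}.
(E \land (A \to A)): α-rule — add E, (A \to A).
((D \to D) \lor \lnot B): β-rule — branch into (D \to D)  //  \lnot B.
  branch 1 (add (D \to D)):
    (\lnot B \to \lnot B): β-rule — branch into \lnot \lnot B  //  \lnot B.
      branch 1.1 (add \lnot \lnot B):
        \lnot ((E \land D) \land (E \lor (A \lor \lnot D))): β-rule — branch into \lnot (E \land D)  //  \lnot (E \lor (A \lor \lnot D)).
          branch 1.1.1 (add \lnot (E \land D)):
            (A \to A): β-rule — branch into \lnot A  //  A.
              branch 1.1.1.1 (add \lnot A):
                (D \to D): β-rule — branch into \lnot D  //  D.
                  branch 1.1.1.1.1 (add \lnot D):
                    \lnot (E \land D): β-rule — branch into \lnot E  //  \lnot D.
                      branch 1.1.1.1.1.1 (add \lnot E):
                        × closes — contains both E and \lnot E.
                      branch 1.1.1.1.1.2 (add \lnot D):
                        ○ open, literals {A=false, B=true, D=false, E=true}.
                  branch 1.1.1.1.2 (add D):
                    \lnot (E \land D): β-rule — branch into \lnot E  //  \lnot D.
                      branch 1.1.1.1.2.1 (add \lnot E):
                        × closes — contains both E and \lnot E.
                      branch 1.1.1.1.2.2 (add \lnot D):
                        × closes — contains both D and \lnot D.
              branch 1.1.1.2 (add A):
                (D \to D): β-rule — branch into \lnot D  //  D.
                  branch 1.1.1.2.1 (add \lnot D):
                    \lnot (E \land D): β-rule — branch into \lnot E  //  \lnot D.
                      branch 1.1.1.2.1.1 (add \lnot E):
                        × closes — contains both E and \lnot E.
                      branch 1.1.1.2.1.2 (add \lnot D):
                        ○ open, literals {A=true, B=true, D=false, E=true}.
                  branch 1.1.1.2.2 (add D):
                    \lnot (E \land D): β-rule — branch into \lnot E  //  \lnot D.
                      branch 1.1.1.2.2.1 (add \lnot E):
                        × closes — contains both E and \lnot E.
                      branch 1.1.1.2.2.2 (add \lnot D):
                        × closes — contains both D and \lnot D.
          branch 1.1.2 (add \lnot (E \lor (A \lor \lnot D))):
            \lnot (E \lor (A \lor \lnot D)): α-rule — add \lnot E, \lnot (A \lor \lnot D).
            × closes — contains both E and \lnot E.
      branch 1.2 (add \lnot B):
        \lnot ((E \land D) \land (E \lor (A \lor \lnot D))): β-rule — branch into \lnot (E \land D)  //  \lnot (E \lor (A \lor \lnot D)).
          branch 1.2.1 (add \lnot (E \land D)):
            (A \to A): β-rule — branch into \lnot A  //  A.
              branch 1.2.1.1 (add \lnot A):
                (D \to D): β-rule — branch into \lnot D  //  D.
                  branch 1.2.1.1.1 (add \lnot D):
                    \lnot (E \land D): β-rule — branch into \lnot E  //  \lnot D.
                      branch 1.2.1.1.1.1 (add \lnot E):
                        × closes — contains both E and \lnot E.
                      branch 1.2.1.1.1.2 (add \lnot D):
                        ○ open, literals {A=false, B=false, D=false, E=true}.
                  branch 1.2.1.1.2 (add D):
                    \lnot (E \land D): β-rule — branch into \lnot E  //  \lnot D.
                      branch 1.2.1.1.2.1 (add \lnot E):
                        × closes — contains both E and \lnot E.
                      branch 1.2.1.1.2.2 (add \lnot D):
                        × closes — contains both D and \lnot D.
              branch 1.2.1.2 (add A):
                (D \to D): β-rule — branch into \lnot D  //  D.
                  branch 1.2.1.2.1 (add \lnot D):
                    \lnot (E \land D): β-rule — branch into \lnot E  //  \lnot D.
                      branch 1.2.1.2.1.1 (add \lnot E):
                        × closes — contains both E and \lnot E.
                      branch 1.2.1.2.1.2 (add \lnot D):
                        ○ open, literals {A=true, B=false, D=false, E=true}.
                  branch 1.2.1.2.2 (add D):
                    \lnot (E \land D): β-rule — branch into \lnot E  //  \lnot D.
                      branch 1.2.1.2.2.1 (add \lnot E):
                        × closes — contains both E and \lnot E.
                      branch 1.2.1.2.2.2 (add \lnot D):
                        × closes — contains both D and \lnot D.
          branch 1.2.2 (add \lnot (E \lor (A \lor \lnot D))):
            \lnot (E \lor (A \lor \lnot D)): α-rule — add \lnot E, \lnot (A \lor \lnot D).
            × closes — contains both E and \lnot E.
  branch 2 (add \lnot B):
    (\lnot B \to \lnot B): β-rule — branch into \lnot \lnot B  //  \lnot B.
      branch 2.1 (add \lnot \lnot B):
        × closes — contains both B and \lnot B.
      branch 2.2 (add \lnot B):
        \lnot ((E \land D) \land (E \lor (A \lor \lnot D))): β-rule — branch into \lnot (E \land D)  //  \lnot (E \lor (A \lor \lnot D)).
          branch 2.2.1 (add \lnot (E \land D)):
            (A \to A): β-rule — branch into \lnot A  //  A.
              branch 2.2.1.1 (add \lnot A):
                \lnot (E \land D): β-rule — branch into \lnot E  //  \lnot D.
                  branch 2.2.1.1.1 (add \lnot E):
                    × closes — contains both E and \lnot E.
                  branch 2.2.1.1.2 (add \lnot D):
                    ○ open, literals {A=false, B=false, D=false, E=true}.
              branch 2.2.1.2 (add A):
                \lnot (E \land D): β-rule — branch into \lnot E  //  \lnot D.
                  branch 2.2.1.2.1 (add \lnot E):
                    × closes — contains both E and \lnot E.
                  branch 2.2.1.2.2 (add \lnot D):
                    ○ open, literals {A=true, B=false, D=false, E=true}.
          branch 2.2.2 (add \lnot (E \lor (A \lor \lnot D))):
            \lnot (E \lor (A \lor \lnot D)): α-rule — add \lnot E, \lnot (A \lor \lnot D).
            × closes — contains both E and \lnot E.
18 branches closed, 6 open.
An open branch gives a countermodel: A=false, B=true, D=false, E=true (unmentioned atoms arbitrary); the premises hold there but the conclusion fails.

No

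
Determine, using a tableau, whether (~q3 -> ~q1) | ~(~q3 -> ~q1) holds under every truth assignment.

Assume the negation and expand:
Initial set: {F ((~q3 -> ~q1) | ~(~q3 -> ~q1))}.
F ((~q3 -> ~q1) | ~(~q3 -> ~q1)): α-rule — add F (~q3 -> ~q1), F ~(~q3 -> ~q1).
F (~q3 -> ~q1): α-rule — add T ~q3, F ~q1.
F ~(~q3 -> ~q1): β-rule — branch into F ~q3  //  T ~q1.
  branch 1 (add F ~q3):
    × closes — contains both q3 and ~q3.
  branch 2 (add T ~q1):
    × closes — contains both q1 and ~q1.
All 2 branches close.
Every branch closed, so the negation is unsatisfiable and the formula is valid.

Valid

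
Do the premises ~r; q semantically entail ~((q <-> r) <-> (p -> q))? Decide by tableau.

Initial set: {~r; q; ~~((q <-> r) <-> (p -> q))}.
~~((q <-> r) <-> (p -> q)): β-rule — branch into (q <-> r), (p -> q)  //  ~(q <-> r), ~(p -> q).
  branch 1 (add (q <-> r), (p -> q)):
    (q <-> r): β-rule — branch into q, r  //  ~q, ~r.
      branch 1.1 (add q, r):
        × closes — contains both r and ~r.
      branch 1.2 (add ~q, ~r):
        × closes — contains both q and ~q.
  branch 2 (add ~(q <-> r), ~(p -> q)):
    ~(p -> q): α-rule — add p, ~q.
    × closes — contains both q and ~q.
All 3 branches close.
Every branch closed, so the premises entail the conclusion.

Yes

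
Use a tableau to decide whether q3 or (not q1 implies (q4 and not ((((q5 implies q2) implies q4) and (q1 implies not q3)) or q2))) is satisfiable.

Satisfiable

Initial set: {(q3 or (not q1 implies (q4 and not ((((q5 implies q2) implies q4) and (q1 implies not q3)) or q2))))}.
(q3 or (not q1 implies (q4 and not ((((q5 implies q2) implies q4) and (q1 implies not q3)) or q2)))): β-rule — branch into q3  //  (not q1 implies (q4 and not ((((q5 implies q2) implies q4) and (q1 implies not q3)) or q2))).
  branch 1 (add q3):
    ○ open, literals {q3=T}.
  branch 2 (add (not q1 implies (q4 and not ((((q5 implies q2) implies q4) and (q1 implies not q3)) or q2)))):
    (not q1 implies (q4 and not ((((q5 implies q2) implies q4) and (q1 implies not q3)) or q2))): β-rule — branch into not not q1  //  (q4 and not ((((q5 implies q2) implies q4) and (q1 implies not q3)) or q2)).
      branch 2.1 (add not not q1):
        ○ open, literals {q1=T}.
      branch 2.2 (add (q4 and not ((((q5 implies q2) implies q4) and (q1 implies not q3)) or q2))):
        (q4 and not ((((q5 implies q2) implies q4) and (q1 implies not q3)) or q2)): α-rule — add q4, not ((((q5 implies q2) implies q4) and (q1 implies not q3)) or q2).
        not ((((q5 implies q2) implies q4) and (q1 implies not q3)) or q2): α-rule — add not (((q5 implies q2) implies q4) and (q1 implies not q3)), not q2.
        not (((q5 implies q2) implies q4) and (q1 implies not q3)): β-rule — branch into not ((q5 implies q2) implies q4)  //  not (q1 implies not q3).
          branch 2.2.1 (add not ((q5 implies q2) implies q4)):
            not ((q5 implies q2) implies q4): α-rule — add (q5 implies q2), not q4.
            × closes — contains both q4 and not q4.
          branch 2.2.2 (add not (q1 implies not q3)):
            not (q1 implies not q3): α-rule — add q1, not not q3.
            ○ open, literals {q1=T, q2=F, q3=T, q4=T}.
1 branch closed, 3 open.
An open branch gives a satisfying assignment: q3=T.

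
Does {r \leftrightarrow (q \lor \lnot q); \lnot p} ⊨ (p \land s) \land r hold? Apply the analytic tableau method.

No

Initial set: {(r \leftrightarrow (q \lor \lnot q)); \lnot p; \lnot ((p \land s) \land r)}.
(r \leftrightarrow (q \lor \lnot q)): β-rule — branch into r, (q \lor \lnot q)  //  \lnot r, \lnot (q \lor \lnot q).
  branch 1 (add r, (q \lor \lnot q)):
    \lnot ((p \land s) \land r): β-rule — branch into \lnot (p \land s)  //  \lnot r.
      branch 1.1 (add \lnot (p \land s)):
        (q \lor \lnot q): β-rule — branch into q  //  \lnot q.
          branch 1.1.1 (add q):
            \lnot (p \land s): β-rule — branch into \lnot p  //  \lnot s.
              branch 1.1.1.1 (add \lnot p):
                ○ open, literals {p=0, q=1, r=1}.
              branch 1.1.1.2 (add \lnot s):
                ○ open, literals {p=0, q=1, r=1, s=0}.
          branch 1.1.2 (add \lnot q):
            \lnot (p \land s): β-rule — branch into \lnot p  //  \lnot s.
              branch 1.1.2.1 (add \lnot p):
                ○ open, literals {p=0, q=0, r=1}.
              branch 1.1.2.2 (add \lnot s):
                ○ open, literals {p=0, q=0, r=1, s=0}.
      branch 1.2 (add \lnot r):
        × closes — contains both r and \lnot r.
  branch 2 (add \lnot r, \lnot (q \lor \lnot q)):
    \lnot (q \lor \lnot q): α-rule — add \lnot q, \lnot \lnot q.
    × closes — contains both q and \lnot q.
2 branches closed, 4 open.
An open branch gives a countermodel: p=0, q=1, r=1 (unmentioned atoms arbitrary); the premises hold there but the conclusion fails.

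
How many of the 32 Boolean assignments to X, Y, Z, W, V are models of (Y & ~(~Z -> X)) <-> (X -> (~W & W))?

Initial set: {T ((Y & ~(~Z -> X)) <-> (X -> (~W & W)))}.
T ((Y & ~(~Z -> X)) <-> (X -> (~W & W))): β-rule — branch into T (Y & ~(~Z -> X)), T (X -> (~W & W))  //  F (Y & ~(~Z -> X)), F (X -> (~W & W)).
  branch 1 (add T (Y & ~(~Z -> X)), T (X -> (~W & W))):
    T (Y & ~(~Z -> X)): α-rule — add T Y, T ~(~Z -> X).
    T ~(~Z -> X): α-rule — add T ~Z, F X.
    T (X -> (~W & W)): β-rule — branch into F X  //  T (~W & W).
      branch 1.1 (add F X):
        ○ open, literals {X=0, Y=1, Z=0}.
      branch 1.2 (add T (~W & W)):
        T (~W & W): α-rule — add T ~W, T W.
        × closes — contains both W and ~W.
  branch 2 (add F (Y & ~(~Z -> X)), F (X -> (~W & W))):
    F (X -> (~W & W)): α-rule — add T X, F (~W & W).
    F (Y & ~(~Z -> X)): β-rule — branch into F Y  //  F ~(~Z -> X).
      branch 2.1 (add F Y):
        F (~W & W): β-rule — branch into F ~W  //  F W.
          branch 2.1.1 (add F ~W):
            ○ open, literals {W=1, X=1, Y=0}.
          branch 2.1.2 (add F W):
            ○ open, literals {W=0, X=1, Y=0}.
      branch 2.2 (add F ~(~Z -> X)):
        F (~W & W): β-rule — branch into F ~W  //  F W.
          branch 2.2.1 (add F ~W):
            F ~(~Z -> X): β-rule — branch into F ~Z  //  T X.
              branch 2.2.1.1 (add F ~Z):
                ○ open, literals {W=1, X=1, Z=1}.
              branch 2.2.1.2 (add T X):
                ○ open, literals {W=1, X=1}.
          branch 2.2.2 (add F W):
            F ~(~Z -> X): β-rule — branch into F ~Z  //  T X.
              branch 2.2.2.1 (add F ~Z):
                ○ open, literals {W=0, X=1, Z=1}.
              branch 2.2.2.2 (add T X):
                ○ open, literals {W=0, X=1}.
1 branch closed, 7 open.
Each open branch fixes some atoms; the unmentioned ones are free. Counting distinct full assignments: branch {X=0, Y=1, Z=0} (W, V) contributes 4 new; branch {W=1, X=1, Y=0} (Z, V) contributes 4 new; branch {W=0, X=1, Y=0} (Z, V) contributes 4 new; branch {W=1, X=1, Z=1} (Y, V) contributes 2 new; branch {W=1, X=1} (Y, Z, V) contributes 2 new; branch {W=0, X=1, Z=1} (Y, V) contributes 2 new; branch {W=0, X=1} (Y, Z, V) contributes 2 new. Total: 20.

20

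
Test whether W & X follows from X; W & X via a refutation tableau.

Yes

Initial set: {X; (W & X); ~(W & X)}.
(W & X): α-rule — add W, X.
~(W & X): β-rule — branch into ~W  //  ~X.
  branch 1 (add ~W):
    × closes — contains both W and ~W.
  branch 2 (add ~X):
    × closes — contains both X and ~X.
All 2 branches close.
Every branch closed, so the premises entail the conclusion.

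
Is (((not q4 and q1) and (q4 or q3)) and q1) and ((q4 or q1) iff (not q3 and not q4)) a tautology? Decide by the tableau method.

Assume the negation and expand:
Initial set: {not ((((not q4 and q1) and (q4 or q3)) and q1) and ((q4 or q1) iff (not q3 and not q4)))}.
not ((((not q4 and q1) and (q4 or q3)) and q1) and ((q4 or q1) iff (not q3 and not q4))): β-rule — branch into not (((not q4 and q1) and (q4 or q3)) and q1)  //  not ((q4 or q1) iff (not q3 and not q4)).
  branch 1 (add not (((not q4 and q1) and (q4 or q3)) and q1)):
    not (((not q4 and q1) and (q4 or q3)) and q1): β-rule — branch into not ((not q4 and q1) and (q4 or q3))  //  not q1.
      branch 1.1 (add not ((not q4 and q1) and (q4 or q3))):
        not ((not q4 and q1) and (q4 or q3)): β-rule — branch into not (not q4 and q1)  //  not (q4 or q3).
          branch 1.1.1 (add not (not q4 and q1)):
            not (not q4 and q1): β-rule — branch into not not q4  //  not q1.
              branch 1.1.1.1 (add not not q4):
                ○ open, literals {q4=1}.
              branch 1.1.1.2 (add not q1):
                ○ open, literals {q1=0}.
          branch 1.1.2 (add not (q4 or q3)):
            not (q4 or q3): α-rule — add not q4, not q3.
            ○ open, literals {q3=0, q4=0}.
      branch 1.2 (add not q1):
        ○ open, literals {q1=0}.
  branch 2 (add not ((q4 or q1) iff (not q3 and not q4))):
    not ((q4 or q1) iff (not q3 and not q4)): β-rule — branch into (q4 or q1), not (not q3 and not q4)  //  not (q4 or q1), (not q3 and not q4).
      branch 2.1 (add (q4 or q1), not (not q3 and not q4)):
        (q4 or q1): β-rule — branch into q4  //  q1.
          branch 2.1.1 (add q4):
            not (not q3 and not q4): β-rule — branch into not not q3  //  not not q4.
              branch 2.1.1.1 (add not not q3):
                ○ open, literals {q3=1, q4=1}.
              branch 2.1.1.2 (add not not q4):
                ○ open, literals {q4=1}.
          branch 2.1.2 (add q1):
            not (not q3 and not q4): β-rule — branch into not not q3  //  not not q4.
              branch 2.1.2.1 (add not not q3):
                ○ open, literals {q1=1, q3=1}.
              branch 2.1.2.2 (add not not q4):
                ○ open, literals {q1=1, q4=1}.
      branch 2.2 (add not (q4 or q1), (not q3 and not q4)):
        not (q4 or q1): α-rule — add not q4, not q1.
        (not q3 and not q4): α-rule — add not q3, not q4.
        ○ open, literals {q1=0, q3=0, q4=0}.
0 branches closed, 9 open.
An open branch gives a countermodel: q4=1 (unmentioned atoms arbitrary); under it the original formula is false.

Not valid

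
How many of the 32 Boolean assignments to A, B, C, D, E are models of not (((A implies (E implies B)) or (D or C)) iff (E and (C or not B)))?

Initial set: {not (((A implies (E implies B)) or (D or C)) iff (E and (C or not B)))}.
not (((A implies (E implies B)) or (D or C)) iff (E and (C or not B))): β-rule — branch into ((A implies (E implies B)) or (D or C)), not (E and (C or not B))  //  not ((A implies (E implies B)) or (D or C)), (E and (C or not B)).
  branch 1 (add ((A implies (E implies B)) or (D or C)), not (E and (C or not B))):
    ((A implies (E implies B)) or (D or C)): β-rule — branch into (A implies (E implies B))  //  (D or C).
      branch 1.1 (add (A implies (E implies B))):
        not (E and (C or not B)): β-rule — branch into not E  //  not (C or not B).
          branch 1.1.1 (add not E):
            (A implies (E implies B)): β-rule — branch into not A  //  (E implies B).
              branch 1.1.1.1 (add not A):
                ○ open, literals {A=0, E=0}.
              branch 1.1.1.2 (add (E implies B)):
                (E implies B): β-rule — branch into not E  //  B.
                  branch 1.1.1.2.1 (add not E):
                    ○ open, literals {E=0}.
                  branch 1.1.1.2.2 (add B):
                    ○ open, literals {B=1, E=0}.
          branch 1.1.2 (add not (C or not B)):
            not (C or not B): α-rule — add not C, not not B.
            (A implies (E implies B)): β-rule — branch into not A  //  (E implies B).
              branch 1.1.2.1 (add not A):
                ○ open, literals {A=0, B=1, C=0}.
              branch 1.1.2.2 (add (E implies B)):
                (E implies B): β-rule — branch into not E  //  B.
                  branch 1.1.2.2.1 (add not E):
                    ○ open, literals {B=1, C=0, E=0}.
                  branch 1.1.2.2.2 (add B):
                    ○ open, literals {B=1, C=0}.
      branch 1.2 (add (D or C)):
        not (E and (C or not B)): β-rule — branch into not E  //  not (C or not B).
          branch 1.2.1 (add not E):
            (D or C): β-rule — branch into D  //  C.
              branch 1.2.1.1 (add D):
                ○ open, literals {D=1, E=0}.
              branch 1.2.1.2 (add C):
                ○ open, literals {C=1, E=0}.
          branch 1.2.2 (add not (C or not B)):
            not (C or not B): α-rule — add not C, not not B.
            (D or C): β-rule — branch into D  //  C.
              branch 1.2.2.1 (add D):
                ○ open, literals {B=1, C=0, D=1}.
              branch 1.2.2.2 (add C):
                × closes — contains both C and not C.
  branch 2 (add not ((A implies (E implies B)) or (D or C)), (E and (C or not B))):
    not ((A implies (E implies B)) or (D or C)): α-rule — add not (A implies (E implies B)), not (D or C).
    (E and (C or not B)): α-rule — add E, (C or not B).
    not (A implies (E implies B)): α-rule — add A, not (E implies B).
    not (D or C): α-rule — add not D, not C.
    not (E implies B): α-rule — add E, not B.
    (C or not B): β-rule — branch into C  //  not B.
      branch 2.1 (add C):
        × closes — contains both C and not C.
      branch 2.2 (add not B):
        ○ open, literals {A=1, B=0, C=0, D=0, E=1}.
2 branches closed, 10 open.
Each open branch fixes some atoms; the unmentioned ones are free. Counting distinct full assignments: branch {A=0, E=0} (B, C, D) contributes 8 new; branch {E=0} (A, B, C, D) contributes 8 new; branch {B=1, E=0} (A, C, D) contributes 0 new; branch {A=0, B=1, C=0} (D, E) contributes 2 new; branch {B=1, C=0, E=0} (A, D) contributes 0 new; branch {B=1, C=0} (A, D, E) contributes 2 new; branch {D=1, E=0} (A, B, C) contributes 0 new; branch {C=1, E=0} (A, B, D) contributes 0 new; branch {B=1, C=0, D=1} (A, E) contributes 0 new; branch {A=1, B=0, C=0, D=0, E=1} (none free) contributes 1 new. Total: 21.

21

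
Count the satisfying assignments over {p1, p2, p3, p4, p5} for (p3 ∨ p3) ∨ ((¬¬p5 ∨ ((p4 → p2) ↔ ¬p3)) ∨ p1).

Initial set: {((p3 ∨ p3) ∨ ((¬¬p5 ∨ ((p4 → p2) ↔ ¬p3)) ∨ p1))}.
((p3 ∨ p3) ∨ ((¬¬p5 ∨ ((p4 → p2) ↔ ¬p3)) ∨ p1)): β-rule — branch into (p3 ∨ p3)  //  ((¬¬p5 ∨ ((p4 → p2) ↔ ¬p3)) ∨ p1).
  branch 1 (add (p3 ∨ p3)):
    (p3 ∨ p3): β-rule — branch into p3  //  p3.
      branch 1.1 (add p3):
        ○ open, literals {p3=1}.
      branch 1.2 (add p3):
        ○ open, literals {p3=1}.
  branch 2 (add ((¬¬p5 ∨ ((p4 → p2) ↔ ¬p3)) ∨ p1)):
    ((¬¬p5 ∨ ((p4 → p2) ↔ ¬p3)) ∨ p1): β-rule — branch into (¬¬p5 ∨ ((p4 → p2) ↔ ¬p3))  //  p1.
      branch 2.1 (add (¬¬p5 ∨ ((p4 → p2) ↔ ¬p3))):
        (¬¬p5 ∨ ((p4 → p2) ↔ ¬p3)): β-rule — branch into ¬¬p5  //  ((p4 → p2) ↔ ¬p3).
          branch 2.1.1 (add ¬¬p5):
            ¬¬p5: drop double negation, giving p5.
            ○ open, literals {p5=1}.
          branch 2.1.2 (add ((p4 → p2) ↔ ¬p3)):
            ((p4 → p2) ↔ ¬p3): β-rule — branch into (p4 → p2), ¬p3  //  ¬(p4 → p2), ¬¬p3.
              branch 2.1.2.1 (add (p4 → p2), ¬p3):
                (p4 → p2): β-rule — branch into ¬p4  //  p2.
                  branch 2.1.2.1.1 (add ¬p4):
                    ○ open, literals {p3=0, p4=0}.
                  branch 2.1.2.1.2 (add p2):
                    ○ open, literals {p2=1, p3=0}.
              branch 2.1.2.2 (add ¬(p4 → p2), ¬¬p3):
                ¬(p4 → p2): α-rule — add p4, ¬p2.
                ○ open, literals {p2=0, p3=1, p4=1}.
      branch 2.2 (add p1):
        ○ open, literals {p1=1}.
0 branches closed, 7 open.
Each open branch fixes some atoms; the unmentioned ones are free. Counting distinct full assignments: branch {p3=1} (p1, p2, p4, p5) contributes 16 new; branch {p3=1} (p1, p2, p4, p5) contributes 0 new; branch {p5=1} (p1, p2, p3, p4) contributes 8 new; branch {p3=0, p4=0} (p1, p2, p5) contributes 4 new; branch {p2=1, p3=0} (p1, p4, p5) contributes 2 new; branch {p2=0, p3=1, p4=1} (p1, p5) contributes 0 new; branch {p1=1} (p2, p3, p4, p5) contributes 1 new. Total: 31.

31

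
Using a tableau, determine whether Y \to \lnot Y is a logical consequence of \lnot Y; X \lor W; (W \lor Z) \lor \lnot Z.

Yes

Initial set: {\lnot Y; (X \lor W); ((W \lor Z) \lor \lnot Z); \lnot (Y \to \lnot Y)}.
\lnot (Y \to \lnot Y): α-rule — add Y, \lnot \lnot Y.
× closes — contains both Y and \lnot Y.
All 1 branch closes.
Every branch closed, so the premises entail the conclusion.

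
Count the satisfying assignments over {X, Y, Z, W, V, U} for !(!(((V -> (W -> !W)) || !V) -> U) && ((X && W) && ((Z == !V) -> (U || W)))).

60

Initial set: {T !(!(((V -> (W -> !W)) || !V) -> U) && ((X && W) && ((Z == !V) -> (U || W))))}.
T !(!(((V -> (W -> !W)) || !V) -> U) && ((X && W) && ((Z == !V) -> (U || W)))): β-rule — branch into F !(((V -> (W -> !W)) || !V) -> U)  //  F ((X && W) && ((Z == !V) -> (U || W))).
  branch 1 (add F !(((V -> (W -> !W)) || !V) -> U)):
    F !(((V -> (W -> !W)) || !V) -> U): β-rule — branch into F ((V -> (W -> !W)) || !V)  //  T U.
      branch 1.1 (add F ((V -> (W -> !W)) || !V)):
        F ((V -> (W -> !W)) || !V): α-rule — add F (V -> (W -> !W)), F !V.
        F (V -> (W -> !W)): α-rule — add T V, F (W -> !W).
        F (W -> !W): α-rule — add T W, F !W.
        ○ open, literals {V=true, W=true}.
      branch 1.2 (add T U):
        ○ open, literals {U=true}.
  branch 2 (add F ((X && W) && ((Z == !V) -> (U || W)))):
    F ((X && W) && ((Z == !V) -> (U || W))): β-rule — branch into F (X && W)  //  F ((Z == !V) -> (U || W)).
      branch 2.1 (add F (X && W)):
        F (X && W): β-rule — branch into F X  //  F W.
          branch 2.1.1 (add F X):
            ○ open, literals {X=false}.
          branch 2.1.2 (add F W):
            ○ open, literals {W=false}.
      branch 2.2 (add F ((Z == !V) -> (U || W))):
        F ((Z == !V) -> (U || W)): α-rule — add T (Z == !V), F (U || W).
        F (U || W): α-rule — add F U, F W.
        T (Z == !V): β-rule — branch into T Z, T !V  //  F Z, F !V.
          branch 2.2.1 (add T Z, T !V):
            ○ open, literals {U=false, V=false, W=false, Z=true}.
          branch 2.2.2 (add F Z, F !V):
            ○ open, literals {U=false, V=true, W=false, Z=false}.
0 branches closed, 6 open.
Each open branch fixes some atoms; the unmentioned ones are free. Counting distinct full assignments: branch {V=true, W=true} (X, Y, Z, U) contributes 16 new; branch {U=true} (X, Y, Z, W, V) contributes 24 new; branch {X=false} (Y, Z, W, V, U) contributes 12 new; branch {W=false} (X, Y, Z, V, U) contributes 8 new; branch {U=false, V=false, W=false, Z=true} (X, Y) contributes 0 new; branch {U=false, V=true, W=false, Z=false} (X, Y) contributes 0 new. Total: 60.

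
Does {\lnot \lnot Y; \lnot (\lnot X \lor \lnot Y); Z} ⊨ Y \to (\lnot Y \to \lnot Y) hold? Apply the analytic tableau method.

Initial set: {\lnot \lnot Y; \lnot (\lnot X \lor \lnot Y); Z; \lnot (Y \to (\lnot Y \to \lnot Y))}.
\lnot \lnot Y: drop double negation, giving Y.
\lnot (\lnot X \lor \lnot Y): α-rule — add \lnot \lnot X, \lnot \lnot Y.
\lnot (Y \to (\lnot Y \to \lnot Y)): α-rule — add Y, \lnot (\lnot Y \to \lnot Y).
\lnot (\lnot Y \to \lnot Y): α-rule — add \lnot Y, \lnot \lnot Y.
× closes — contains both Y and \lnot Y.
All 1 branch closes.
Every branch closed, so the premises entail the conclusion.

Yes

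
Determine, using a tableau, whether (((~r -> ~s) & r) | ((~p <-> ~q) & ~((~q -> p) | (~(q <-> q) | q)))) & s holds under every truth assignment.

Not valid

Assume the negation and expand:
Initial set: {~((((~r -> ~s) & r) | ((~p <-> ~q) & ~((~q -> p) | (~(q <-> q) | q)))) & s)}.
~((((~r -> ~s) & r) | ((~p <-> ~q) & ~((~q -> p) | (~(q <-> q) | q)))) & s): β-rule — branch into ~(((~r -> ~s) & r) | ((~p <-> ~q) & ~((~q -> p) | (~(q <-> q) | q))))  //  ~s.
  branch 1 (add ~(((~r -> ~s) & r) | ((~p <-> ~q) & ~((~q -> p) | (~(q <-> q) | q))))):
    ~(((~r -> ~s) & r) | ((~p <-> ~q) & ~((~q -> p) | (~(q <-> q) | q)))): α-rule — add ~((~r -> ~s) & r), ~((~p <-> ~q) & ~((~q -> p) | (~(q <-> q) | q))).
    ~((~r -> ~s) & r): β-rule — branch into ~(~r -> ~s)  //  ~r.
      branch 1.1 (add ~(~r -> ~s)):
        ~(~r -> ~s): α-rule — add ~r, ~~s.
        ~((~p <-> ~q) & ~((~q -> p) | (~(q <-> q) | q))): β-rule — branch into ~(~p <-> ~q)  //  ~~((~q -> p) | (~(q <-> q) | q)).
          branch 1.1.1 (add ~(~p <-> ~q)):
            ~(~p <-> ~q): β-rule — branch into ~p, ~~q  //  ~~p, ~q.
              branch 1.1.1.1 (add ~p, ~~q):
                ○ open, literals {p=F, q=T, r=F, s=T}.
              branch 1.1.1.2 (add ~~p, ~q):
                ○ open, literals {p=T, q=F, r=F, s=T}.
          branch 1.1.2 (add ~~((~q -> p) | (~(q <-> q) | q))):
            ~~((~q -> p) | (~(q <-> q) | q)): β-rule — branch into (~q -> p)  //  (~(q <-> q) | q).
              branch 1.1.2.1 (add (~q -> p)):
                (~q -> p): β-rule — branch into ~~q  //  p.
                  branch 1.1.2.1.1 (add ~~q):
                    ○ open, literals {q=T, r=F, s=T}.
                  branch 1.1.2.1.2 (add p):
                    ○ open, literals {p=T, r=F, s=T}.
              branch 1.1.2.2 (add (~(q <-> q) | q)):
                (~(q <-> q) | q): β-rule — branch into ~(q <-> q)  //  q.
                  branch 1.1.2.2.1 (add ~(q <-> q)):
                    ~(q <-> q): β-rule — branch into q, ~q  //  ~q, q.
                      branch 1.1.2.2.1.1 (add q, ~q):
                        × closes — contains both q and ~q.
                      branch 1.1.2.2.1.2 (add ~q, q):
                        × closes — contains both q and ~q.
                  branch 1.1.2.2.2 (add q):
                    ○ open, literals {q=T, r=F, s=T}.
      branch 1.2 (add ~r):
        ~((~p <-> ~q) & ~((~q -> p) | (~(q <-> q) | q))): β-rule — branch into ~(~p <-> ~q)  //  ~~((~q -> p) | (~(q <-> q) | q)).
          branch 1.2.1 (add ~(~p <-> ~q)):
            ~(~p <-> ~q): β-rule — branch into ~p, ~~q  //  ~~p, ~q.
              branch 1.2.1.1 (add ~p, ~~q):
                ○ open, literals {p=F, q=T, r=F}.
              branch 1.2.1.2 (add ~~p, ~q):
                ○ open, literals {p=T, q=F, r=F}.
          branch 1.2.2 (add ~~((~q -> p) | (~(q <-> q) | q))):
            ~~((~q -> p) | (~(q <-> q) | q)): β-rule — branch into (~q -> p)  //  (~(q <-> q) | q).
              branch 1.2.2.1 (add (~q -> p)):
                (~q -> p): β-rule — branch into ~~q  //  p.
                  branch 1.2.2.1.1 (add ~~q):
                    ○ open, literals {q=T, r=F}.
                  branch 1.2.2.1.2 (add p):
                    ○ open, literals {p=T, r=F}.
              branch 1.2.2.2 (add (~(q <-> q) | q)):
                (~(q <-> q) | q): β-rule — branch into ~(q <-> q)  //  q.
                  branch 1.2.2.2.1 (add ~(q <-> q)):
                    ~(q <-> q): β-rule — branch into q, ~q  //  ~q, q.
                      branch 1.2.2.2.1.1 (add q, ~q):
                        × closes — contains both q and ~q.
                      branch 1.2.2.2.1.2 (add ~q, q):
                        × closes — contains both q and ~q.
                  branch 1.2.2.2.2 (add q):
                    ○ open, literals {q=T, r=F}.
  branch 2 (add ~s):
    ○ open, literals {s=F}.
4 branches closed, 11 open.
An open branch gives a countermodel: p=F, q=T, r=F, s=T (unmentioned atoms arbitrary); under it the original formula is false.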